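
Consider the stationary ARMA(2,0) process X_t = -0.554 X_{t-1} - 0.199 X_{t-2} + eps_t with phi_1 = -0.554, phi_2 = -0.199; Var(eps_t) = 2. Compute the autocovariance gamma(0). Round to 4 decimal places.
\gamma(0) = 2.6477

Multiply the model equation by X_{t-k} and take expectations. With theta_0 = psi_0 = 1 and psi_j the MA(infinity) weights, this gives
  gamma(k) - sum_i phi_i gamma(k-i) = c_k,
  c_k = sigma^2 * sum_{j=k..q} theta_j psi_{j-k}   (c_k = 0 for k > q),
using gamma(-m) = gamma(m).
Pure AR (q = 0): c_0 = sigma^2 = 2, c_k = 0 for k >= 1.
Equations for k = 0, 1, 2 (AR order 2, c_2 = 0):
  (E0) gamma(0) = phi_1 gamma(1) + phi_2 gamma(2) + c_0
  (E1) gamma(1) = phi_1 gamma(0) + phi_2 gamma(1) + c_1
  (E2) gamma(2) = phi_1 gamma(1) + phi_2 gamma(0)
From (E1): gamma(1) = A gamma(0) + B with
  A = phi_1 / (1 - phi_2) = -0.554 / 1.199 = -0.462052,   B = c_1 / (1 - phi_2) = 0 / 1.199 = 0.
Insert (E2) into (E0): gamma(0) (1 - phi_2^2) = phi_1 (1 + phi_2) gamma(1) + c_0.
  phi_1 (1 + phi_2) = (-0.554)(0.801) = -0.443754,   1 - phi_2^2 = 0.960399.
Replace gamma(1) by A gamma(0) + B and collect gamma(0):
  gamma(0) [0.960399 - (-0.443754)(-0.462052)] = c_0 = 2
  gamma(0) * 0.755362 = 2
  gamma(0) = 2 / 0.755362 = 2.647738.
Therefore gamma(0) = 2.6477 (to 4 decimal places).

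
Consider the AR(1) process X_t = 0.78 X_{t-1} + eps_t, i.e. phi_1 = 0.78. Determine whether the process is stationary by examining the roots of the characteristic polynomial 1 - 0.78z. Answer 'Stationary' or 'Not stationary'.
\text{Stationary}

The AR(p) characteristic polynomial is P(z) = 1 - 0.78z.
Stationarity requires all roots to lie outside the unit circle, i.e. |z| > 1 for every root.
This is linear in z: 1 + (-0.78) z = 0  =>  z = -1/(-0.78) = 1.282051,  |z| = 1.282051.
Moduli of all roots: 1.2821.
All moduli strictly greater than 1? Yes.
Verdict: Stationary.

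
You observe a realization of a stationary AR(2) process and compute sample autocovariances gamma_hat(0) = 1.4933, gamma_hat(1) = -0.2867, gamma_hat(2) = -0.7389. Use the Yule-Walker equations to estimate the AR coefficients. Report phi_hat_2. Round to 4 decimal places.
\hat\phi_{2} = -0.5520

The Yule-Walker equations for an AR(p) process read, in matrix form,
  Gamma_p phi = r_p,   with   (Gamma_p)_{ij} = gamma(|i - j|),
                       (r_p)_i = gamma(i),   i,j = 1..p.
Substitute the sample gammas (Toeplitz matrix and right-hand side of size 2):
  Gamma_p = [[1.4933, -0.2867], [-0.2867, 1.4933]]
  r_p     = [-0.2867, -0.7389]
Written out:
  1.4933 phi_1 - 0.2867 phi_2 = -0.2867
  -0.2867 phi_1 + 1.4933 phi_2 = -0.7389
Solve by Cramer's rule:
  det = gamma(0)^2 - gamma(1)^2 = (1.4933)^2 - (-0.2867)^2 = 2.22994489 - 0.08219689 = 2.147748
  phi_hat_1 = [gamma(1) gamma(0) - gamma(1) gamma(2)] / det = [(-0.2867)(1.4933) - (-0.2867)(-0.7389)] / 2.147748 = -0.63997174 / 2.147748 = -0.298
  phi_hat_2 = [gamma(0) gamma(2) - gamma(1)^2] / det = [(1.4933)(-0.7389) - (-0.2867)^2] / 2.147748 = -1.18559626 / 2.147748 = -0.552
So phi_hat = [-0.2980, -0.5520].
Therefore phi_hat_2 = -0.5520.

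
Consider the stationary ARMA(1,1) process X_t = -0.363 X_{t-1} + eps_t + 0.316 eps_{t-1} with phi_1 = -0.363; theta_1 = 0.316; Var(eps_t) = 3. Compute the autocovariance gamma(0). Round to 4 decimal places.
\gamma(0) = 3.0076

Multiply the model equation by X_{t-k} and take expectations. With theta_0 = psi_0 = 1 and psi_j the MA(infinity) weights, this gives
  gamma(k) - sum_i phi_i gamma(k-i) = c_k,
  c_k = sigma^2 * sum_{j=k..q} theta_j psi_{j-k}   (c_k = 0 for k > q),
using gamma(-m) = gamma(m).
psi-weights needed (psi_j = theta_j + sum_i phi_i psi_{j-i}):
  psi_1 = theta_1 + phi_1 = 0.316 + (-0.363) = -0.047
Right-hand sides:
  c_0 = sigma^2 (1 + theta_1 psi_1) = 3 * (1 + (0.316)(-0.047)) = 3 * 0.985148 = 2.955444
  c_1 = sigma^2 theta_1 = 3 * (0.316) = 0.948
  c_2 = 0
Equations for k = 0 and k = 1 (AR order 1):
  gamma(0) = phi_1 gamma(1) + c_0
  gamma(1) = phi_1 gamma(0) + c_1
Substituting the second into the first: gamma(0) (1 - phi_1^2) = c_0 + phi_1 c_1, so
  gamma(0) = (c_0 + phi_1 c_1) / (1 - phi_1^2) = (2.955444 + (-0.363)(0.948)) / (1 - (-0.363)^2) = 2.61132 / 0.868231 = 3.007633.
Therefore gamma(0) = 3.0076 (to 4 decimal places).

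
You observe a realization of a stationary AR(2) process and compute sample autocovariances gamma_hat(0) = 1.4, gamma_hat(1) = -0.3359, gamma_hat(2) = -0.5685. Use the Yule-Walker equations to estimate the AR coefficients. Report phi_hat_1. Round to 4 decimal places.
\hat\phi_{1} = -0.3580

The Yule-Walker equations for an AR(p) process read, in matrix form,
  Gamma_p phi = r_p,   with   (Gamma_p)_{ij} = gamma(|i - j|),
                       (r_p)_i = gamma(i),   i,j = 1..p.
Substitute the sample gammas (Toeplitz matrix and right-hand side of size 2):
  Gamma_p = [[1.4, -0.3359], [-0.3359, 1.4]]
  r_p     = [-0.3359, -0.5685]
Written out:
  1.4 phi_1 - 0.3359 phi_2 = -0.3359
  -0.3359 phi_1 + 1.4 phi_2 = -0.5685
Solve by Cramer's rule:
  det = gamma(0)^2 - gamma(1)^2 = (1.4)^2 - (-0.3359)^2 = 1.96 - 0.11282881 = 1.84717119
  phi_hat_1 = [gamma(1) gamma(0) - gamma(1) gamma(2)] / det = [(-0.3359)(1.4) - (-0.3359)(-0.5685)] / 1.84717119 = -0.66121915 / 1.84717119 = -0.358
  phi_hat_2 = [gamma(0) gamma(2) - gamma(1)^2] / det = [(1.4)(-0.5685) - (-0.3359)^2] / 1.84717119 = -0.90872881 / 1.84717119 = -0.492
So phi_hat = [-0.3580, -0.4920].
Therefore phi_hat_1 = -0.3580.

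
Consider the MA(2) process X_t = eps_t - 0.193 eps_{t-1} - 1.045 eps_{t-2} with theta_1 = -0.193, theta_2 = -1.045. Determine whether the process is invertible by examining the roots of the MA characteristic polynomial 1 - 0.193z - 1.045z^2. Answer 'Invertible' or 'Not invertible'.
\text{Not invertible}

The MA(q) characteristic polynomial is P(z) = 1 - 0.193z - 1.045z^2.
Invertibility requires all roots to lie outside the unit circle, i.e. |z| > 1 for every root.
Set 1 + (-0.193) z + (-1.045) z^2 = 0, i.e. a z^2 + b z + c = 0 with a = -1.045, b = -0.193, c = 1.
Discriminant D = b^2 - 4ac = (-0.193)^2 - 4*(-1.045)*1 = 0.037249 - (-4.18) = 4.217249.
D >= 0, so the roots are real: z = (-b +/- sqrt(D)) / (2a) = (0.193 +/- 2.053594) / (-2.09).
  z_1 = (0.193 + 2.053594) / (-2.09) = -1.0749,   |z_1| = 1.0749.
  z_2 = (0.193 - 2.053594) / (-2.09) = 0.8902,   |z_2| = 0.8902.
Moduli of all roots: 1.0749, 0.8902.
All moduli strictly greater than 1? No.
Verdict: Not invertible.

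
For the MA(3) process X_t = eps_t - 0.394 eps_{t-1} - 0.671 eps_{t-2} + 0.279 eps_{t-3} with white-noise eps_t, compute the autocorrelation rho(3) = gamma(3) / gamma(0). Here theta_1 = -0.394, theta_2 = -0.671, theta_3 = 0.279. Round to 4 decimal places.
\rho(3) = 0.1657

For an MA(q) process with theta_0 = 1, the autocovariance is
  gamma(k) = sigma^2 * sum_{i=0..q-k} theta_i * theta_{i+k},
and rho(k) = gamma(k) / gamma(0). Sigma^2 cancels.
  numerator   = (1)*(0.279) = 0.279.
  denominator = (1)^2 + (-0.394)^2 + (-0.671)^2 + (0.279)^2 = 1.683318.
  rho(3) = 0.279 / 1.683318 = 0.1657.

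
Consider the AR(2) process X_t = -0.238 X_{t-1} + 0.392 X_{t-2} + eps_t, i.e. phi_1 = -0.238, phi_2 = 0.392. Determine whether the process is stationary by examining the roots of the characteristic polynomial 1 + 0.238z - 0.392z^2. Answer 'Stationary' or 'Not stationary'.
\text{Stationary}

The AR(p) characteristic polynomial is P(z) = 1 + 0.238z - 0.392z^2.
Stationarity requires all roots to lie outside the unit circle, i.e. |z| > 1 for every root.
Set 1 + (0.238) z + (-0.392) z^2 = 0, i.e. a z^2 + b z + c = 0 with a = -0.392, b = 0.238, c = 1.
Discriminant D = b^2 - 4ac = (0.238)^2 - 4*(-0.392)*1 = 0.056644 - (-1.568) = 1.624644.
D >= 0, so the roots are real: z = (-b +/- sqrt(D)) / (2a) = (-0.238 +/- 1.274615) / (-0.784).
  z_1 = (-0.238 + 1.274615) / (-0.784) = -1.3222,   |z_1| = 1.3222.
  z_2 = (-0.238 - 1.274615) / (-0.784) = 1.9294,   |z_2| = 1.9294.
Moduli of all roots: 1.3222, 1.9294.
All moduli strictly greater than 1? Yes.
Verdict: Stationary.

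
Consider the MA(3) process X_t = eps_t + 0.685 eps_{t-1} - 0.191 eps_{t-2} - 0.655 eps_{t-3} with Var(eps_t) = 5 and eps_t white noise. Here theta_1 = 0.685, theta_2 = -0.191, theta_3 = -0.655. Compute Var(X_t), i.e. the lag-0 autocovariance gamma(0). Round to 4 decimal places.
\gamma(0) = 9.6737

For an MA(q) process X_t = eps_t + sum_i theta_i eps_{t-i} with
Var(eps_t) = sigma^2, the variance is
  gamma(0) = sigma^2 * (1 + sum_i theta_i^2).
  sum_i theta_i^2 = (0.685)^2 + (-0.191)^2 + (-0.655)^2 = 0.469225 + 0.036481 + 0.429025 = 0.934731.
  gamma(0) = 5 * (1 + 0.934731) = 5 * 1.934731 = 9.673655, which rounds to 9.6737.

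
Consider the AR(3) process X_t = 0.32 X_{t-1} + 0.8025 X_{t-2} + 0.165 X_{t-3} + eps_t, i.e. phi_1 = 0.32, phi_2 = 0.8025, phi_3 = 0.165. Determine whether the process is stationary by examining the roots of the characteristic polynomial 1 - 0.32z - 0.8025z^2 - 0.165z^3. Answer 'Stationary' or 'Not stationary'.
\text{Not stationary}

The AR(p) characteristic polynomial is P(z) = 1 - 0.32z - 0.8025z^2 - 0.165z^3.
Stationarity requires all roots to lie outside the unit circle, i.e. |z| > 1 for every root.
Degree 3: look for a simple real root z0 first, then factor out (1 - z/z0) and solve the remaining quadratic.
Testing z0 = -4: P(-4) = 1 + (-0.32)(-4) + (-0.8025)(-4)^2 + (-0.165)(-4)^3
  = 1 + (1.28) + (-12.84) + (10.56) = 0.  So z_0 = -4 is a root, |z_0| = 4.
Divide out the factor (1 + 0.25 z) = (1 - z/z0) (since 1/z0 = -0.25):
  P(z) = (1 + 0.25 z)(1 + (-0.57) z + (-0.66) z^2)
  [check: z-coef -0.57 - (-0.25) = -0.32; z^2-coef -0.66 - (-0.25)(-0.57) = -0.8025; z^3-coef -(-0.25)(-0.66) = -0.165.]
Remaining roots from the quadratic factor 1 + (-0.57) z + (-0.66) z^2:
  Set 1 + (-0.57) z + (-0.66) z^2 = 0, i.e. a z^2 + b z + c = 0 with a = -0.66, b = -0.57, c = 1.
  Discriminant D = b^2 - 4ac = (-0.57)^2 - 4*(-0.66)*1 = 0.3249 - (-2.64) = 2.9649.
  D >= 0, so the roots are real: z = (-b +/- sqrt(D)) / (2a) = (0.57 +/- 1.721888) / (-1.32).
    z_1 = (0.57 + 1.721888) / (-1.32) = -1.7363,   |z_1| = 1.7363.
    z_2 = (0.57 - 1.721888) / (-1.32) = 0.8726,   |z_2| = 0.8726.
Moduli of all roots: 4.0000, 1.7363, 0.8726.
All moduli strictly greater than 1? No.
Verdict: Not stationary.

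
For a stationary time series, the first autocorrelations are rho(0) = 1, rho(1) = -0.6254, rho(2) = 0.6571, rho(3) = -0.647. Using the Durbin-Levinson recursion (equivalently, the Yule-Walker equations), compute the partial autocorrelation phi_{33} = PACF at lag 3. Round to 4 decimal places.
\phi_{33} = -0.2890

The PACF at lag k is phi_{kk}, the last component of the solution
to the Yule-Walker system G_k phi = r_k where
  (G_k)_{ij} = rho(|i - j|), (r_k)_i = rho(i), i,j = 1..k.
Equivalently, Durbin-Levinson gives phi_{kk} iteratively:
  phi_{11} = rho(1)
  phi_{kk} = [rho(k) - sum_{j=1..k-1} phi_{k-1,j} rho(k-j)]
            / [1 - sum_{j=1..k-1} phi_{k-1,j} rho(j)],
  phi_{k,j} = phi_{k-1,j} - phi_{kk} phi_{k-1,k-j},  j = 1..k-1.
Step k = 1:
  phi_11 = rho(1) = -0.6254.
Step k = 2:
  phi_22 = [rho(2) - phi_11 rho(1)] / [1 - phi_11 rho(1)] = [0.6571 - (-0.6254)(-0.6254)] / [1 - (-0.6254)(-0.6254)]
         = 0.26597484 / 0.60887484 = 0.43683.
  Update: phi_21 = phi_11 - phi_22 phi_11 = -0.6254 - (0.43683)(-0.6254) = -0.352206.
Step k = 3:
  phi_33 = [rho(3) - phi_21 rho(2) - phi_22 rho(1)] / [1 - phi_21 rho(1) - phi_22 rho(2)]
    numerator   = -0.647 - (-0.352206)(0.6571) - (0.43683)(-0.6254) = -0.1423716
    denominator = 1 - (-0.352206)(-0.6254) - (0.43683)(0.6571) = 0.49268903
  phi_33 = -0.1423716 / 0.49268903 = -0.289.
Therefore phi_{33} = -0.2890.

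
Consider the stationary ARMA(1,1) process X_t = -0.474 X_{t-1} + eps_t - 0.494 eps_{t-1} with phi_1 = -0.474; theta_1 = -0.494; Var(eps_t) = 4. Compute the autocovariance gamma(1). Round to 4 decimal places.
\gamma(1) = -6.1634

Multiply the model equation by X_{t-k} and take expectations. With theta_0 = psi_0 = 1 and psi_j the MA(infinity) weights, this gives
  gamma(k) - sum_i phi_i gamma(k-i) = c_k,
  c_k = sigma^2 * sum_{j=k..q} theta_j psi_{j-k}   (c_k = 0 for k > q),
using gamma(-m) = gamma(m).
psi-weights needed (psi_j = theta_j + sum_i phi_i psi_{j-i}):
  psi_1 = theta_1 + phi_1 = -0.494 + (-0.474) = -0.968
Right-hand sides:
  c_0 = sigma^2 (1 + theta_1 psi_1) = 4 * (1 + (-0.494)(-0.968)) = 4 * 1.478192 = 5.912768
  c_1 = sigma^2 theta_1 = 4 * (-0.494) = -1.976
  c_2 = 0
Equations for k = 0 and k = 1 (AR order 1):
  gamma(0) = phi_1 gamma(1) + c_0
  gamma(1) = phi_1 gamma(0) + c_1
Substituting the second into the first: gamma(0) (1 - phi_1^2) = c_0 + phi_1 c_1, so
  gamma(0) = (c_0 + phi_1 c_1) / (1 - phi_1^2) = (5.912768 + (-0.474)(-1.976)) / (1 - (-0.474)^2) = 6.849392 / 0.775324 = 8.834232.
  gamma(1) = phi_1 gamma(0) + c_1 = (-0.474)(8.834232) + (-1.976) = -6.163426.
Therefore gamma(1) = -6.1634 (to 4 decimal places).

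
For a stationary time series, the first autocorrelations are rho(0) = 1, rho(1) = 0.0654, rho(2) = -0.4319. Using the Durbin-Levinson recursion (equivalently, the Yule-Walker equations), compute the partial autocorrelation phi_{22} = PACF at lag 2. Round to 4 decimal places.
\phi_{22} = -0.4381

The PACF at lag k is phi_{kk}, the last component of the solution
to the Yule-Walker system G_k phi = r_k where
  (G_k)_{ij} = rho(|i - j|), (r_k)_i = rho(i), i,j = 1..k.
Equivalently, Durbin-Levinson gives phi_{kk} iteratively:
  phi_{11} = rho(1)
  phi_{kk} = [rho(k) - sum_{j=1..k-1} phi_{k-1,j} rho(k-j)]
            / [1 - sum_{j=1..k-1} phi_{k-1,j} rho(j)],
  phi_{k,j} = phi_{k-1,j} - phi_{kk} phi_{k-1,k-j},  j = 1..k-1.
Step k = 1:
  phi_11 = rho(1) = 0.0654.
Step k = 2:
  phi_22 = [rho(2) - phi_11 rho(1)] / [1 - phi_11 rho(1)] = [-0.4319 - (0.0654)(0.0654)] / [1 - (0.0654)(0.0654)]
         = -0.43617716 / 0.99572284 = -0.4381.
Therefore phi_{22} = -0.4381.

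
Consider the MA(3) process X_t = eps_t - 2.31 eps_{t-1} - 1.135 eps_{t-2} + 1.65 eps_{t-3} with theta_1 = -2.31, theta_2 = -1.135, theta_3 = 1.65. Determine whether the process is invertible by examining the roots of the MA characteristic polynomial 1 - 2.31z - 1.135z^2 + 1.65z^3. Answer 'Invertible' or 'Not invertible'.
\text{Not invertible}

The MA(q) characteristic polynomial is P(z) = 1 - 2.31z - 1.135z^2 + 1.65z^3.
Invertibility requires all roots to lie outside the unit circle, i.e. |z| > 1 for every root.
Degree 3: look for a simple real root z0 first, then factor out (1 - z/z0) and solve the remaining quadratic.
Testing z0 = 0.4: P(0.4) = 1 + (-2.31)(0.4) + (-1.135)(0.4)^2 + (1.65)(0.4)^3
  = 1 + (-0.924) + (-0.1816) + (0.1056) = 0.  So z_0 = 0.4 is a root, |z_0| = 0.4.
Divide out the factor (1 - 2.5 z) = (1 - z/z0) (since 1/z0 = 2.5):
  P(z) = (1 - 2.5 z)(1 + (0.19) z + (-0.66) z^2)
  [check: z-coef 0.19 - (2.5) = -2.31; z^2-coef -0.66 - (2.5)(0.19) = -1.135; z^3-coef -(2.5)(-0.66) = 1.65.]
Remaining roots from the quadratic factor 1 + (0.19) z + (-0.66) z^2:
  Set 1 + (0.19) z + (-0.66) z^2 = 0, i.e. a z^2 + b z + c = 0 with a = -0.66, b = 0.19, c = 1.
  Discriminant D = b^2 - 4ac = (0.19)^2 - 4*(-0.66)*1 = 0.0361 - (-2.64) = 2.6761.
  D >= 0, so the roots are real: z = (-b +/- sqrt(D)) / (2a) = (-0.19 +/- 1.635879) / (-1.32).
    z_1 = (-0.19 + 1.635879) / (-1.32) = -1.0954,   |z_1| = 1.0954.
    z_2 = (-0.19 - 1.635879) / (-1.32) = 1.3832,   |z_2| = 1.3832.
Moduli of all roots: 0.4000, 1.0954, 1.3832.
All moduli strictly greater than 1? No.
Verdict: Not invertible.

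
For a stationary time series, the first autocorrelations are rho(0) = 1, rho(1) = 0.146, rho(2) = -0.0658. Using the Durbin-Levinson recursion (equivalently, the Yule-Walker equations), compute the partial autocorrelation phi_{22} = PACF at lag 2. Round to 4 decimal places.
\phi_{22} = -0.0890

The PACF at lag k is phi_{kk}, the last component of the solution
to the Yule-Walker system G_k phi = r_k where
  (G_k)_{ij} = rho(|i - j|), (r_k)_i = rho(i), i,j = 1..k.
Equivalently, Durbin-Levinson gives phi_{kk} iteratively:
  phi_{11} = rho(1)
  phi_{kk} = [rho(k) - sum_{j=1..k-1} phi_{k-1,j} rho(k-j)]
            / [1 - sum_{j=1..k-1} phi_{k-1,j} rho(j)],
  phi_{k,j} = phi_{k-1,j} - phi_{kk} phi_{k-1,k-j},  j = 1..k-1.
Step k = 1:
  phi_11 = rho(1) = 0.146.
Step k = 2:
  phi_22 = [rho(2) - phi_11 rho(1)] / [1 - phi_11 rho(1)] = [-0.0658 - (0.146)(0.146)] / [1 - (0.146)(0.146)]
         = -0.087116 / 0.978684 = -0.089.
Therefore phi_{22} = -0.0890.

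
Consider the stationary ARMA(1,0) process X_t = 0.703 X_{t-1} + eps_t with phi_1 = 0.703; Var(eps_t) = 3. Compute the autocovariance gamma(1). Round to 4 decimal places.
\gamma(1) = 4.1697

Multiply the model equation by X_{t-k} and take expectations. With theta_0 = psi_0 = 1 and psi_j the MA(infinity) weights, this gives
  gamma(k) - sum_i phi_i gamma(k-i) = c_k,
  c_k = sigma^2 * sum_{j=k..q} theta_j psi_{j-k}   (c_k = 0 for k > q),
using gamma(-m) = gamma(m).
Pure AR (q = 0): c_0 = sigma^2 = 3, c_k = 0 for k >= 1.
Equations for k = 0 and k = 1 (AR order 1):
  gamma(0) = phi_1 gamma(1) + c_0
  gamma(1) = phi_1 gamma(0) + c_1
Substituting the second into the first: gamma(0) (1 - phi_1^2) = c_0 + phi_1 c_1, so
  gamma(0) = c_0 / (1 - phi_1^2) = 3 / (1 - (0.703)^2) = 3 / 0.505791 = 5.931304.
  gamma(1) = phi_1 gamma(0) = (0.703)(5.931304) = 4.169706.
Therefore gamma(1) = 4.1697 (to 4 decimal places).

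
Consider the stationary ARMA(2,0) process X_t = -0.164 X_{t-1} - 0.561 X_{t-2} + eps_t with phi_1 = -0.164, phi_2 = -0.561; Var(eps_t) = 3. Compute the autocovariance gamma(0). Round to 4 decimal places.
\gamma(0) = 4.4266

Multiply the model equation by X_{t-k} and take expectations. With theta_0 = psi_0 = 1 and psi_j the MA(infinity) weights, this gives
  gamma(k) - sum_i phi_i gamma(k-i) = c_k,
  c_k = sigma^2 * sum_{j=k..q} theta_j psi_{j-k}   (c_k = 0 for k > q),
using gamma(-m) = gamma(m).
Pure AR (q = 0): c_0 = sigma^2 = 3, c_k = 0 for k >= 1.
Equations for k = 0, 1, 2 (AR order 2, c_2 = 0):
  (E0) gamma(0) = phi_1 gamma(1) + phi_2 gamma(2) + c_0
  (E1) gamma(1) = phi_1 gamma(0) + phi_2 gamma(1) + c_1
  (E2) gamma(2) = phi_1 gamma(1) + phi_2 gamma(0)
From (E1): gamma(1) = A gamma(0) + B with
  A = phi_1 / (1 - phi_2) = -0.164 / 1.561 = -0.105061,   B = c_1 / (1 - phi_2) = 0 / 1.561 = 0.
Insert (E2) into (E0): gamma(0) (1 - phi_2^2) = phi_1 (1 + phi_2) gamma(1) + c_0.
  phi_1 (1 + phi_2) = (-0.164)(0.439) = -0.071996,   1 - phi_2^2 = 0.685279.
Replace gamma(1) by A gamma(0) + B and collect gamma(0):
  gamma(0) [0.685279 - (-0.071996)(-0.105061)] = c_0 = 3
  gamma(0) * 0.677715 = 3
  gamma(0) = 3 / 0.677715 = 4.426639.
Therefore gamma(0) = 4.4266 (to 4 decimal places).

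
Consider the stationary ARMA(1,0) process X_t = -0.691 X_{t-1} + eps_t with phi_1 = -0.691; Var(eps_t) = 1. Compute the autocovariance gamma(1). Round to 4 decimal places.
\gamma(1) = -1.3224

Multiply the model equation by X_{t-k} and take expectations. With theta_0 = psi_0 = 1 and psi_j the MA(infinity) weights, this gives
  gamma(k) - sum_i phi_i gamma(k-i) = c_k,
  c_k = sigma^2 * sum_{j=k..q} theta_j psi_{j-k}   (c_k = 0 for k > q),
using gamma(-m) = gamma(m).
Pure AR (q = 0): c_0 = sigma^2 = 1, c_k = 0 for k >= 1.
Equations for k = 0 and k = 1 (AR order 1):
  gamma(0) = phi_1 gamma(1) + c_0
  gamma(1) = phi_1 gamma(0) + c_1
Substituting the second into the first: gamma(0) (1 - phi_1^2) = c_0 + phi_1 c_1, so
  gamma(0) = c_0 / (1 - phi_1^2) = 1 / (1 - (-0.691)^2) = 1 / 0.522519 = 1.913806.
  gamma(1) = phi_1 gamma(0) = (-0.691)(1.913806) = -1.32244.
Therefore gamma(1) = -1.3224 (to 4 decimal places).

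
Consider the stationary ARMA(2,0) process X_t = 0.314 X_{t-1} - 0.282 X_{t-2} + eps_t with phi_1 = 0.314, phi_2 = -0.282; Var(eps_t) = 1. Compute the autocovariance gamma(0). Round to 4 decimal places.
\gamma(0) = 1.1557

Multiply the model equation by X_{t-k} and take expectations. With theta_0 = psi_0 = 1 and psi_j the MA(infinity) weights, this gives
  gamma(k) - sum_i phi_i gamma(k-i) = c_k,
  c_k = sigma^2 * sum_{j=k..q} theta_j psi_{j-k}   (c_k = 0 for k > q),
using gamma(-m) = gamma(m).
Pure AR (q = 0): c_0 = sigma^2 = 1, c_k = 0 for k >= 1.
Equations for k = 0, 1, 2 (AR order 2, c_2 = 0):
  (E0) gamma(0) = phi_1 gamma(1) + phi_2 gamma(2) + c_0
  (E1) gamma(1) = phi_1 gamma(0) + phi_2 gamma(1) + c_1
  (E2) gamma(2) = phi_1 gamma(1) + phi_2 gamma(0)
From (E1): gamma(1) = A gamma(0) + B with
  A = phi_1 / (1 - phi_2) = 0.314 / 1.282 = 0.24493,   B = c_1 / (1 - phi_2) = 0 / 1.282 = 0.
Insert (E2) into (E0): gamma(0) (1 - phi_2^2) = phi_1 (1 + phi_2) gamma(1) + c_0.
  phi_1 (1 + phi_2) = (0.314)(0.718) = 0.225452,   1 - phi_2^2 = 0.920476.
Replace gamma(1) by A gamma(0) + B and collect gamma(0):
  gamma(0) [0.920476 - (0.225452)(0.24493)] = c_0 = 1
  gamma(0) * 0.865256 = 1
  gamma(0) = 1 / 0.865256 = 1.155727.
Therefore gamma(0) = 1.1557 (to 4 decimal places).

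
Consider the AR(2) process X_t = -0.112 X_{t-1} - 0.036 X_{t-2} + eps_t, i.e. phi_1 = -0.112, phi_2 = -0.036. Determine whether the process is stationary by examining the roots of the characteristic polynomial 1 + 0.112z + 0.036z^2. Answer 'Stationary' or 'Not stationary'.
\text{Stationary}

The AR(p) characteristic polynomial is P(z) = 1 + 0.112z + 0.036z^2.
Stationarity requires all roots to lie outside the unit circle, i.e. |z| > 1 for every root.
Set 1 + (0.112) z + (0.036) z^2 = 0, i.e. a z^2 + b z + c = 0 with a = 0.036, b = 0.112, c = 1.
Discriminant D = b^2 - 4ac = (0.112)^2 - 4*(0.036)*1 = 0.012544 - (0.144) = -0.131456.
D < 0, so the roots are the complex-conjugate pair z = (-b +/- i sqrt(-D)) / (2a) = -1.5556 +/- 5.0357i.
For a conjugate pair |z|^2 = z * conj(z) = (product of roots) = c/a = 1/(0.036) = 27.777778, so |z| = sqrt(27.777778) = 5.2705 for both roots.
Moduli of all roots: 5.2705, 5.2705.
All moduli strictly greater than 1? Yes.
Verdict: Stationary.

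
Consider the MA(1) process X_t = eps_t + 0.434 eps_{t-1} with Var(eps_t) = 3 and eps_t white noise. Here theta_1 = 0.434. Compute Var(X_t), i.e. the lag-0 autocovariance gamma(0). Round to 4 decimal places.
\gamma(0) = 3.5651

For an MA(q) process X_t = eps_t + sum_i theta_i eps_{t-i} with
Var(eps_t) = sigma^2, the variance is
  gamma(0) = sigma^2 * (1 + sum_i theta_i^2).
  sum_i theta_i^2 = (0.434)^2 = 0.188356.
  gamma(0) = 3 * (1 + 0.188356) = 3 * 1.188356 = 3.565068, which rounds to 3.5651.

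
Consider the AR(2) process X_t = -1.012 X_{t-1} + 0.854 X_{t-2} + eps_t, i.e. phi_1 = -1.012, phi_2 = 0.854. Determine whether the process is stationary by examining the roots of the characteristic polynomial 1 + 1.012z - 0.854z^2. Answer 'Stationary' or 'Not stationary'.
\text{Not stationary}

The AR(p) characteristic polynomial is P(z) = 1 + 1.012z - 0.854z^2.
Stationarity requires all roots to lie outside the unit circle, i.e. |z| > 1 for every root.
Set 1 + (1.012) z + (-0.854) z^2 = 0, i.e. a z^2 + b z + c = 0 with a = -0.854, b = 1.012, c = 1.
Discriminant D = b^2 - 4ac = (1.012)^2 - 4*(-0.854)*1 = 1.024144 - (-3.416) = 4.440144.
D >= 0, so the roots are real: z = (-b +/- sqrt(D)) / (2a) = (-1.012 +/- 2.107165) / (-1.708).
  z_1 = (-1.012 + 2.107165) / (-1.708) = -0.6412,   |z_1| = 0.6412.
  z_2 = (-1.012 - 2.107165) / (-1.708) = 1.8262,   |z_2| = 1.8262.
Moduli of all roots: 0.6412, 1.8262.
All moduli strictly greater than 1? No.
Verdict: Not stationary.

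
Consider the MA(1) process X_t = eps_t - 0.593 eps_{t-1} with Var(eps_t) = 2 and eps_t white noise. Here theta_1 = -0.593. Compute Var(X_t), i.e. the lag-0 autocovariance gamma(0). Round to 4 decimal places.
\gamma(0) = 2.7033

For an MA(q) process X_t = eps_t + sum_i theta_i eps_{t-i} with
Var(eps_t) = sigma^2, the variance is
  gamma(0) = sigma^2 * (1 + sum_i theta_i^2).
  sum_i theta_i^2 = (-0.593)^2 = 0.351649.
  gamma(0) = 2 * (1 + 0.351649) = 2 * 1.351649 = 2.703298, which rounds to 2.7033.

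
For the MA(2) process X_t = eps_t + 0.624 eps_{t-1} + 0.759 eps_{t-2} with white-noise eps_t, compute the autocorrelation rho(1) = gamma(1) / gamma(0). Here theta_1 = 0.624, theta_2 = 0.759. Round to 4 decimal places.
\rho(1) = 0.5585

For an MA(q) process with theta_0 = 1, the autocovariance is
  gamma(k) = sigma^2 * sum_{i=0..q-k} theta_i * theta_{i+k},
and rho(k) = gamma(k) / gamma(0). Sigma^2 cancels.
  numerator   = (1)*(0.624) + (0.624)*(0.759) = 1.097616.
  denominator = (1)^2 + (0.624)^2 + (0.759)^2 = 1.965457.
  rho(1) = 1.097616 / 1.965457 = 0.5585.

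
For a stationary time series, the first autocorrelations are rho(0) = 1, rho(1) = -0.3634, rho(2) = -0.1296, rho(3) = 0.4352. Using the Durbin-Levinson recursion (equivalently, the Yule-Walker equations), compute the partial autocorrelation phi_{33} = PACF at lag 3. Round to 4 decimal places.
\phi_{33} = 0.3350

The PACF at lag k is phi_{kk}, the last component of the solution
to the Yule-Walker system G_k phi = r_k where
  (G_k)_{ij} = rho(|i - j|), (r_k)_i = rho(i), i,j = 1..k.
Equivalently, Durbin-Levinson gives phi_{kk} iteratively:
  phi_{11} = rho(1)
  phi_{kk} = [rho(k) - sum_{j=1..k-1} phi_{k-1,j} rho(k-j)]
            / [1 - sum_{j=1..k-1} phi_{k-1,j} rho(j)],
  phi_{k,j} = phi_{k-1,j} - phi_{kk} phi_{k-1,k-j},  j = 1..k-1.
Step k = 1:
  phi_11 = rho(1) = -0.3634.
Step k = 2:
  phi_22 = [rho(2) - phi_11 rho(1)] / [1 - phi_11 rho(1)] = [-0.1296 - (-0.3634)(-0.3634)] / [1 - (-0.3634)(-0.3634)]
         = -0.26165956 / 0.86794044 = -0.301472.
  Update: phi_21 = phi_11 - phi_22 phi_11 = -0.3634 - (-0.301472)(-0.3634) = -0.472955.
Step k = 3:
  phi_33 = [rho(3) - phi_21 rho(2) - phi_22 rho(1)] / [1 - phi_21 rho(1) - phi_22 rho(2)]
    numerator   = 0.4352 - (-0.472955)(-0.1296) - (-0.301472)(-0.3634) = 0.2643502
    denominator = 1 - (-0.472955)(-0.3634) - (-0.301472)(-0.1296) = 0.78905746
  phi_33 = 0.2643502 / 0.78905746 = 0.335.
Therefore phi_{33} = 0.3350.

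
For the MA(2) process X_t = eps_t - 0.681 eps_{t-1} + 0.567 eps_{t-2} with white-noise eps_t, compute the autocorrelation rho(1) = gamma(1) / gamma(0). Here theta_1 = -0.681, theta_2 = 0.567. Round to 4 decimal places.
\rho(1) = -0.5977

For an MA(q) process with theta_0 = 1, the autocovariance is
  gamma(k) = sigma^2 * sum_{i=0..q-k} theta_i * theta_{i+k},
and rho(k) = gamma(k) / gamma(0). Sigma^2 cancels.
  numerator   = (1)*(-0.681) + (-0.681)*(0.567) = -1.067127.
  denominator = (1)^2 + (-0.681)^2 + (0.567)^2 = 1.78525.
  rho(1) = -1.067127 / 1.78525 = -0.5977.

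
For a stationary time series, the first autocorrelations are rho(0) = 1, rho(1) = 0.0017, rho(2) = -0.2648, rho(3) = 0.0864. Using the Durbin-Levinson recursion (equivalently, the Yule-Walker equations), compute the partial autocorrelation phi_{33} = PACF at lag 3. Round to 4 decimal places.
\phi_{33} = 0.0940

The PACF at lag k is phi_{kk}, the last component of the solution
to the Yule-Walker system G_k phi = r_k where
  (G_k)_{ij} = rho(|i - j|), (r_k)_i = rho(i), i,j = 1..k.
Equivalently, Durbin-Levinson gives phi_{kk} iteratively:
  phi_{11} = rho(1)
  phi_{kk} = [rho(k) - sum_{j=1..k-1} phi_{k-1,j} rho(k-j)]
            / [1 - sum_{j=1..k-1} phi_{k-1,j} rho(j)],
  phi_{k,j} = phi_{k-1,j} - phi_{kk} phi_{k-1,k-j},  j = 1..k-1.
Step k = 1:
  phi_11 = rho(1) = 0.0017.
Step k = 2:
  phi_22 = [rho(2) - phi_11 rho(1)] / [1 - phi_11 rho(1)] = [-0.2648 - (0.0017)(0.0017)] / [1 - (0.0017)(0.0017)]
         = -0.26480289 / 0.99999711 = -0.264804.
  Update: phi_21 = phi_11 - phi_22 phi_11 = 0.0017 - (-0.264804)(0.0017) = 0.00215.
Step k = 3:
  phi_33 = [rho(3) - phi_21 rho(2) - phi_22 rho(1)] / [1 - phi_21 rho(1) - phi_22 rho(2)]
    numerator   = 0.0864 - (0.00215)(-0.2648) - (-0.264804)(0.0017) = 0.08741953
    denominator = 1 - (0.00215)(0.0017) - (-0.264804)(-0.2648) = 0.92987634
  phi_33 = 0.08741953 / 0.92987634 = 0.094.
Therefore phi_{33} = 0.0940.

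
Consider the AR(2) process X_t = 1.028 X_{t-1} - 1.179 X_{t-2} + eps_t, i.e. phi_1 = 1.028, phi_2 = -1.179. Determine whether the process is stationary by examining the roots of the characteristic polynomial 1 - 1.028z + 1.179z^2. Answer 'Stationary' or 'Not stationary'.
\text{Not stationary}

The AR(p) characteristic polynomial is P(z) = 1 - 1.028z + 1.179z^2.
Stationarity requires all roots to lie outside the unit circle, i.e. |z| > 1 for every root.
Set 1 + (-1.028) z + (1.179) z^2 = 0, i.e. a z^2 + b z + c = 0 with a = 1.179, b = -1.028, c = 1.
Discriminant D = b^2 - 4ac = (-1.028)^2 - 4*(1.179)*1 = 1.056784 - (4.716) = -3.659216.
D < 0, so the roots are the complex-conjugate pair z = (-b +/- i sqrt(-D)) / (2a) = 0.436 +/- 0.8112i.
For a conjugate pair |z|^2 = z * conj(z) = (product of roots) = c/a = 1/(1.179) = 0.848176, so |z| = sqrt(0.848176) = 0.921 for both roots.
Moduli of all roots: 0.9210, 0.9210.
All moduli strictly greater than 1? No.
Verdict: Not stationary.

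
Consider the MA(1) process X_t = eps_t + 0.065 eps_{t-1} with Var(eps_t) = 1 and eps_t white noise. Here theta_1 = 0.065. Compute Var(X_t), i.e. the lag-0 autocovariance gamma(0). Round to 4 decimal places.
\gamma(0) = 1.0042

For an MA(q) process X_t = eps_t + sum_i theta_i eps_{t-i} with
Var(eps_t) = sigma^2, the variance is
  gamma(0) = sigma^2 * (1 + sum_i theta_i^2).
  sum_i theta_i^2 = (0.065)^2 = 0.004225.
  gamma(0) = 1 * (1 + 0.004225) = 1 * 1.004225 = 1.004225, which rounds to 1.0042.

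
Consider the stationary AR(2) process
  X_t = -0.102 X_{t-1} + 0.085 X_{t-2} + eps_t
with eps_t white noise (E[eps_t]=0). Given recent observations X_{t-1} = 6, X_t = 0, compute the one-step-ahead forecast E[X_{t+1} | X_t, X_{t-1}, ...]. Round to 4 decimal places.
E[X_{t+1} \mid \mathcal F_t] = 0.5100

For an AR(p) model X_t = c + sum_i phi_i X_{t-i} + eps_t, the
one-step-ahead conditional mean is
  E[X_{t+1} | X_t, ...] = c + sum_i phi_i X_{t+1-i}.
Substitute known values:
  E[X_{t+1} | ...] = (-0.102) * (0) + (0.085) * (6)
                   = 0.5100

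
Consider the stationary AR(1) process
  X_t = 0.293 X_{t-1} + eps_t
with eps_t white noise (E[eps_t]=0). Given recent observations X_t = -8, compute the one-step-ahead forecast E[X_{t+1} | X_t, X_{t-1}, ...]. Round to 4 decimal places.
E[X_{t+1} \mid \mathcal F_t] = -2.3440

For an AR(p) model X_t = c + sum_i phi_i X_{t-i} + eps_t, the
one-step-ahead conditional mean is
  E[X_{t+1} | X_t, ...] = c + sum_i phi_i X_{t+1-i}.
Substitute known values:
  E[X_{t+1} | ...] = (0.293) * (-8)
                   = -2.3440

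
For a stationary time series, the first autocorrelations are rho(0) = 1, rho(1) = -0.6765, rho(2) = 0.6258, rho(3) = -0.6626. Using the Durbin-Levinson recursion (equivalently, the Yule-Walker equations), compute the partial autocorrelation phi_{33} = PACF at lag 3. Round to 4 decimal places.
\phi_{33} = -0.3279

The PACF at lag k is phi_{kk}, the last component of the solution
to the Yule-Walker system G_k phi = r_k where
  (G_k)_{ij} = rho(|i - j|), (r_k)_i = rho(i), i,j = 1..k.
Equivalently, Durbin-Levinson gives phi_{kk} iteratively:
  phi_{11} = rho(1)
  phi_{kk} = [rho(k) - sum_{j=1..k-1} phi_{k-1,j} rho(k-j)]
            / [1 - sum_{j=1..k-1} phi_{k-1,j} rho(j)],
  phi_{k,j} = phi_{k-1,j} - phi_{kk} phi_{k-1,k-j},  j = 1..k-1.
Step k = 1:
  phi_11 = rho(1) = -0.6765.
Step k = 2:
  phi_22 = [rho(2) - phi_11 rho(1)] / [1 - phi_11 rho(1)] = [0.6258 - (-0.6765)(-0.6765)] / [1 - (-0.6765)(-0.6765)]
         = 0.16814775 / 0.54234775 = 0.310037.
  Update: phi_21 = phi_11 - phi_22 phi_11 = -0.6765 - (0.310037)(-0.6765) = -0.46676.
Step k = 3:
  phi_33 = [rho(3) - phi_21 rho(2) - phi_22 rho(1)] / [1 - phi_21 rho(1) - phi_22 rho(2)]
    numerator   = -0.6626 - (-0.46676)(0.6258) - (0.310037)(-0.6765) = -0.16076164
    denominator = 1 - (-0.46676)(-0.6765) - (0.310037)(0.6258) = 0.49021576
  phi_33 = -0.16076164 / 0.49021576 = -0.3279.
Therefore phi_{33} = -0.3279.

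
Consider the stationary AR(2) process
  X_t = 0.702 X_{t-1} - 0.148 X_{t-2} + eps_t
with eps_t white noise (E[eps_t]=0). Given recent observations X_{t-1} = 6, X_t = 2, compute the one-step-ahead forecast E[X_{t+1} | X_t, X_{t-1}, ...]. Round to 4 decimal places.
E[X_{t+1} \mid \mathcal F_t] = 0.5160

For an AR(p) model X_t = c + sum_i phi_i X_{t-i} + eps_t, the
one-step-ahead conditional mean is
  E[X_{t+1} | X_t, ...] = c + sum_i phi_i X_{t+1-i}.
Substitute known values:
  E[X_{t+1} | ...] = (0.702) * (2) + (-0.148) * (6)
                   = 0.5160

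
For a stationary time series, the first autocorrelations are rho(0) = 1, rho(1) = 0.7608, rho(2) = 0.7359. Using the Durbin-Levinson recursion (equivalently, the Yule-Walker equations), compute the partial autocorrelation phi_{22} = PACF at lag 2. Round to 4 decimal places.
\phi_{22} = 0.3730

The PACF at lag k is phi_{kk}, the last component of the solution
to the Yule-Walker system G_k phi = r_k where
  (G_k)_{ij} = rho(|i - j|), (r_k)_i = rho(i), i,j = 1..k.
Equivalently, Durbin-Levinson gives phi_{kk} iteratively:
  phi_{11} = rho(1)
  phi_{kk} = [rho(k) - sum_{j=1..k-1} phi_{k-1,j} rho(k-j)]
            / [1 - sum_{j=1..k-1} phi_{k-1,j} rho(j)],
  phi_{k,j} = phi_{k-1,j} - phi_{kk} phi_{k-1,k-j},  j = 1..k-1.
Step k = 1:
  phi_11 = rho(1) = 0.7608.
Step k = 2:
  phi_22 = [rho(2) - phi_11 rho(1)] / [1 - phi_11 rho(1)] = [0.7359 - (0.7608)(0.7608)] / [1 - (0.7608)(0.7608)]
         = 0.15708336 / 0.42118336 = 0.373.
Therefore phi_{22} = 0.3730.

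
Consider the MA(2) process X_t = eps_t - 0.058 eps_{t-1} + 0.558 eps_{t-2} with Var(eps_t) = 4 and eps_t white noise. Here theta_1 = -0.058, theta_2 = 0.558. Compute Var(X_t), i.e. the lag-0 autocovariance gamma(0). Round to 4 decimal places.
\gamma(0) = 5.2589

For an MA(q) process X_t = eps_t + sum_i theta_i eps_{t-i} with
Var(eps_t) = sigma^2, the variance is
  gamma(0) = sigma^2 * (1 + sum_i theta_i^2).
  sum_i theta_i^2 = (-0.058)^2 + (0.558)^2 = 0.003364 + 0.311364 = 0.314728.
  gamma(0) = 4 * (1 + 0.314728) = 4 * 1.314728 = 5.258912, which rounds to 5.2589.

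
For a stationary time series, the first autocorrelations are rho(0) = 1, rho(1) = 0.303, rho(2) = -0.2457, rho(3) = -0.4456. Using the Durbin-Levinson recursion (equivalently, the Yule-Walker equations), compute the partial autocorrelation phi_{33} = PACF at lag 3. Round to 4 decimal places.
\phi_{33} = -0.2950

The PACF at lag k is phi_{kk}, the last component of the solution
to the Yule-Walker system G_k phi = r_k where
  (G_k)_{ij} = rho(|i - j|), (r_k)_i = rho(i), i,j = 1..k.
Equivalently, Durbin-Levinson gives phi_{kk} iteratively:
  phi_{11} = rho(1)
  phi_{kk} = [rho(k) - sum_{j=1..k-1} phi_{k-1,j} rho(k-j)]
            / [1 - sum_{j=1..k-1} phi_{k-1,j} rho(j)],
  phi_{k,j} = phi_{k-1,j} - phi_{kk} phi_{k-1,k-j},  j = 1..k-1.
Step k = 1:
  phi_11 = rho(1) = 0.303.
Step k = 2:
  phi_22 = [rho(2) - phi_11 rho(1)] / [1 - phi_11 rho(1)] = [-0.2457 - (0.303)(0.303)] / [1 - (0.303)(0.303)]
         = -0.337509 / 0.908191 = -0.371628.
  Update: phi_21 = phi_11 - phi_22 phi_11 = 0.303 - (-0.371628)(0.303) = 0.415603.
Step k = 3:
  phi_33 = [rho(3) - phi_21 rho(2) - phi_22 rho(1)] / [1 - phi_21 rho(1) - phi_22 rho(2)]
    numerator   = -0.4456 - (0.415603)(-0.2457) - (-0.371628)(0.303) = -0.23088307
    denominator = 1 - (0.415603)(0.303) - (-0.371628)(-0.2457) = 0.78276328
  phi_33 = -0.23088307 / 0.78276328 = -0.295.
Therefore phi_{33} = -0.2950.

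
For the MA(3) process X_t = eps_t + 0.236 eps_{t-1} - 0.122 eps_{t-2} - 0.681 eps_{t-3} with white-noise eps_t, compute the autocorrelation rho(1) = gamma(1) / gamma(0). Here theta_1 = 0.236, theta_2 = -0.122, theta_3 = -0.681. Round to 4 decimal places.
\rho(1) = 0.1892

For an MA(q) process with theta_0 = 1, the autocovariance is
  gamma(k) = sigma^2 * sum_{i=0..q-k} theta_i * theta_{i+k},
and rho(k) = gamma(k) / gamma(0). Sigma^2 cancels.
  numerator   = (1)*(0.236) + (0.236)*(-0.122) + (-0.122)*(-0.681) = 0.29029.
  denominator = (1)^2 + (0.236)^2 + (-0.122)^2 + (-0.681)^2 = 1.534341.
  rho(1) = 0.29029 / 1.534341 = 0.1892.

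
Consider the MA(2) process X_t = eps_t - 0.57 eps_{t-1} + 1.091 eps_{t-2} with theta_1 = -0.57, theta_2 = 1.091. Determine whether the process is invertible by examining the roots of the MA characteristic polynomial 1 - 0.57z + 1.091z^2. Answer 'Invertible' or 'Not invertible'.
\text{Not invertible}

The MA(q) characteristic polynomial is P(z) = 1 - 0.57z + 1.091z^2.
Invertibility requires all roots to lie outside the unit circle, i.e. |z| > 1 for every root.
Set 1 + (-0.57) z + (1.091) z^2 = 0, i.e. a z^2 + b z + c = 0 with a = 1.091, b = -0.57, c = 1.
Discriminant D = b^2 - 4ac = (-0.57)^2 - 4*(1.091)*1 = 0.3249 - (4.364) = -4.0391.
D < 0, so the roots are the complex-conjugate pair z = (-b +/- i sqrt(-D)) / (2a) = 0.2612 +/- 0.9211i.
For a conjugate pair |z|^2 = z * conj(z) = (product of roots) = c/a = 1/(1.091) = 0.91659, so |z| = sqrt(0.91659) = 0.9574 for both roots.
Moduli of all roots: 0.9574, 0.9574.
All moduli strictly greater than 1? No.
Verdict: Not invertible.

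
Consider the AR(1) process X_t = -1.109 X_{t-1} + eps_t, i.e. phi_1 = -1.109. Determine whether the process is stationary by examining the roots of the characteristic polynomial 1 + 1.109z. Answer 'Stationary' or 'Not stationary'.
\text{Not stationary}

The AR(p) characteristic polynomial is P(z) = 1 + 1.109z.
Stationarity requires all roots to lie outside the unit circle, i.e. |z| > 1 for every root.
This is linear in z: 1 + (1.109) z = 0  =>  z = -1/(1.109) = -0.901713,  |z| = 0.901713.
Moduli of all roots: 0.9017.
All moduli strictly greater than 1? No.
Verdict: Not stationary.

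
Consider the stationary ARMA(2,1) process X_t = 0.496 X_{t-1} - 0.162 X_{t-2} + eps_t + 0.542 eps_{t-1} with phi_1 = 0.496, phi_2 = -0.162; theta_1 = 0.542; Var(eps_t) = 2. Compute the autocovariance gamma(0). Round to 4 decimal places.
\gamma(0) = 4.4114

Multiply the model equation by X_{t-k} and take expectations. With theta_0 = psi_0 = 1 and psi_j the MA(infinity) weights, this gives
  gamma(k) - sum_i phi_i gamma(k-i) = c_k,
  c_k = sigma^2 * sum_{j=k..q} theta_j psi_{j-k}   (c_k = 0 for k > q),
using gamma(-m) = gamma(m).
psi-weights needed (psi_j = theta_j + sum_i phi_i psi_{j-i}):
  psi_1 = theta_1 + phi_1 = 0.542 + (0.496) = 1.038
Right-hand sides:
  c_0 = sigma^2 (1 + theta_1 psi_1) = 2 * (1 + (0.542)(1.038)) = 2 * 1.562596 = 3.125192
  c_1 = sigma^2 theta_1 = 2 * (0.542) = 1.084
  c_2 = 0
Equations for k = 0, 1, 2 (AR order 2, c_2 = 0):
  (E0) gamma(0) = phi_1 gamma(1) + phi_2 gamma(2) + c_0
  (E1) gamma(1) = phi_1 gamma(0) + phi_2 gamma(1) + c_1
  (E2) gamma(2) = phi_1 gamma(1) + phi_2 gamma(0)
From (E1): gamma(1) = A gamma(0) + B with
  A = phi_1 / (1 - phi_2) = 0.496 / 1.162 = 0.42685,   B = c_1 / (1 - phi_2) = 1.084 / 1.162 = 0.932874.
Insert (E2) into (E0): gamma(0) (1 - phi_2^2) = phi_1 (1 + phi_2) gamma(1) + c_0.
  phi_1 (1 + phi_2) = (0.496)(0.838) = 0.415648,   1 - phi_2^2 = 0.973756.
Replace gamma(1) by A gamma(0) + B and collect gamma(0):
  gamma(0) [0.973756 - (0.415648)(0.42685)] = (0.415648)(0.932874) + 3.125192
  gamma(0) * 0.796337 = 3.512939
  gamma(0) = 3.512939 / 0.796337 = 4.411375.
Therefore gamma(0) = 4.4114 (to 4 decimal places).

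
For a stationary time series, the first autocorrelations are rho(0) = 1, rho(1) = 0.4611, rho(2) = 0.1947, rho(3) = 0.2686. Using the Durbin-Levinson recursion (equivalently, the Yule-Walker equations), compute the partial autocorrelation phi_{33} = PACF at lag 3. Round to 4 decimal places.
\phi_{33} = 0.2380

The PACF at lag k is phi_{kk}, the last component of the solution
to the Yule-Walker system G_k phi = r_k where
  (G_k)_{ij} = rho(|i - j|), (r_k)_i = rho(i), i,j = 1..k.
Equivalently, Durbin-Levinson gives phi_{kk} iteratively:
  phi_{11} = rho(1)
  phi_{kk} = [rho(k) - sum_{j=1..k-1} phi_{k-1,j} rho(k-j)]
            / [1 - sum_{j=1..k-1} phi_{k-1,j} rho(j)],
  phi_{k,j} = phi_{k-1,j} - phi_{kk} phi_{k-1,k-j},  j = 1..k-1.
Step k = 1:
  phi_11 = rho(1) = 0.4611.
Step k = 2:
  phi_22 = [rho(2) - phi_11 rho(1)] / [1 - phi_11 rho(1)] = [0.1947 - (0.4611)(0.4611)] / [1 - (0.4611)(0.4611)]
         = -0.01791321 / 0.78738679 = -0.02275.
  Update: phi_21 = phi_11 - phi_22 phi_11 = 0.4611 - (-0.02275)(0.4611) = 0.47159.
Step k = 3:
  phi_33 = [rho(3) - phi_21 rho(2) - phi_22 rho(1)] / [1 - phi_21 rho(1) - phi_22 rho(2)]
    numerator   = 0.2686 - (0.47159)(0.1947) - (-0.02275)(0.4611) = 0.18727152
    denominator = 1 - (0.47159)(0.4611) - (-0.02275)(0.1947) = 0.78697926
  phi_33 = 0.18727152 / 0.78697926 = 0.238.
Therefore phi_{33} = 0.2380.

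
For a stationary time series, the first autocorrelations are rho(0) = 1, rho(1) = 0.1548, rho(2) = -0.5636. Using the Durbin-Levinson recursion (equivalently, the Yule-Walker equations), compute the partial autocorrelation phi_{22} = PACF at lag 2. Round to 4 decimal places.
\phi_{22} = -0.6020

The PACF at lag k is phi_{kk}, the last component of the solution
to the Yule-Walker system G_k phi = r_k where
  (G_k)_{ij} = rho(|i - j|), (r_k)_i = rho(i), i,j = 1..k.
Equivalently, Durbin-Levinson gives phi_{kk} iteratively:
  phi_{11} = rho(1)
  phi_{kk} = [rho(k) - sum_{j=1..k-1} phi_{k-1,j} rho(k-j)]
            / [1 - sum_{j=1..k-1} phi_{k-1,j} rho(j)],
  phi_{k,j} = phi_{k-1,j} - phi_{kk} phi_{k-1,k-j},  j = 1..k-1.
Step k = 1:
  phi_11 = rho(1) = 0.1548.
Step k = 2:
  phi_22 = [rho(2) - phi_11 rho(1)] / [1 - phi_11 rho(1)] = [-0.5636 - (0.1548)(0.1548)] / [1 - (0.1548)(0.1548)]
         = -0.58756304 / 0.97603696 = -0.602.
Therefore phi_{22} = -0.6020.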